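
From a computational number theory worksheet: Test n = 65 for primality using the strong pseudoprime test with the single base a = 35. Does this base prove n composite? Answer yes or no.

n − 1 = 64 = 2^6 · 1, so s = 6 and d = 1.
x_0 = 35^1 mod 65 = 35.
x_0 is neither 1 nor 64, so continue squaring.
x_1 = 35^2 mod 65 = 55.
x_2 = 55^2 mod 65 = 35.
x_3 = 35^2 mod 65 = 55.
x_4 = 55^2 mod 65 = 35.
x_5 = 35^2 mod 65 = 55.
Reached i = s−1 = 5 without hitting −1: 35 is a Miller–Rabin witness and 65 is composite.

yes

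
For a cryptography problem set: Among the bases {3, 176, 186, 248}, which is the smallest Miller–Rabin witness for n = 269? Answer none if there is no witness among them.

none

n − 1 = 268 = 2^2 · 67, so s = 2 and d = 67.
Base 3: x_0 = 3^67 mod 269 = 187. x_0 is neither 1 nor 268, so continue squaring. x_1 = 187^2 mod 269 = 268. x_1 ≡ −1, so 3 is not a witness.
Base 176: x_0 = 176^67 mod 269 = 268. x_0 = 268 ≡ −1, so 176 is not a witness.
Base 186: x_0 = 186^67 mod 269 = 187. x_0 is neither 1 nor 268, so continue squaring. x_1 = 187^2 mod 269 = 268. x_1 ≡ −1, so 186 is not a witness.
Base 248: x_0 = 248^67 mod 269 = 268. x_0 = 268 ≡ −1, so 248 is not a witness.
No listed base is a witness for 269.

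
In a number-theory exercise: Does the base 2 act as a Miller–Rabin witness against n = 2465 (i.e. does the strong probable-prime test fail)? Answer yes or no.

yes

n − 1 = 2464 = 2^5 · 77, so s = 5 and d = 77.
Repeated squaring mod 2465: 2^1 ≡ 2, 2^2 ≡ 4, 2^4 ≡ 16, 2^8 ≡ 256, 2^16 ≡ 1446, 2^32 ≡ 596, 2^64 ≡ 256.
77 = 64 + 8 + 4 + 1, so 2^77 ≡ 256·256·16·2 ≡ 1902 (mod 2465).
x_0 = 2^77 mod 2465 = 1902.
x_0 is neither 1 nor 2464, so continue squaring.
x_1 = 1902^2 mod 2465 = 1449.
x_2 = 1449^2 mod 2465 = 1886.
x_3 = 1886^2 mod 2465 = 1.
x_3 = 1 but x_2 ≠ ±1, a nontrivial square root of 1 — 2 is a witness and 2465 is composite.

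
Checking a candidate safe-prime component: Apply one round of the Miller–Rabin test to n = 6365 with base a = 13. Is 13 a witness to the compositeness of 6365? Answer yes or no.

yes

n − 1 = 6364 = 2^2 · 1591, so s = 2 and d = 1591.
x_0 = 13^1591 mod 6365 = 2347.
x_0 is neither 1 nor 6364, so continue squaring.
x_1 = 2347^2 mod 6365 = 2684.
Reached i = s−1 = 1 without hitting −1: 13 is a Miller–Rabin witness and 6365 is composite.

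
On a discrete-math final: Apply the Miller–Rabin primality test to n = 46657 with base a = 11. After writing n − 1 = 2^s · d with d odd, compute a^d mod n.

42882

n − 1 = 46656 = 2^6 · 729, so s = 6 and d = 729.
11^729 mod 46657 = 42882.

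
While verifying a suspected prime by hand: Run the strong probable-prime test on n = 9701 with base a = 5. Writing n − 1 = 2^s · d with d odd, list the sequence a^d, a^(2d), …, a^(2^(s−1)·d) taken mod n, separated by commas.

8287, 990

n − 1 = 9700 = 2^2 · 2425, so s = 2 and d = 2425.
x_0 = 5^2425 mod 9701 = 8287.
x_1 = 8287^2 mod 9701 = 990.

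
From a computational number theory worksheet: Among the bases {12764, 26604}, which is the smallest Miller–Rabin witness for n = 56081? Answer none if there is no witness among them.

n − 1 = 56080 = 2^4 · 3505, so s = 4 and d = 3505.
Base 12764: x_0 = 12764^3505 mod 56081 = 45283. x_0 is neither 1 nor 56080, so continue squaring. x_1 = 45283^2 mod 56081 = 4405. x_2 = 4405^2 mod 56081 = 56080. x_2 ≡ −1, so 12764 is not a witness.
Base 26604: x_0 = 26604^3505 mod 56081 = 8502. x_0 is neither 1 nor 56080, so continue squaring. x_1 = 8502^2 mod 56081 = 51676. x_2 = 51676^2 mod 56081 = 56080. x_2 ≡ −1, so 26604 is not a witness.
No listed base is a witness for 56081.

none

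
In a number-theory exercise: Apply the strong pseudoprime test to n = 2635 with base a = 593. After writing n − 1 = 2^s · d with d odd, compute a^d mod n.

2093

n − 1 = 2634 = 2^1 · 1317, so s = 1 and d = 1317.
593^1317 mod 2635 = 2093.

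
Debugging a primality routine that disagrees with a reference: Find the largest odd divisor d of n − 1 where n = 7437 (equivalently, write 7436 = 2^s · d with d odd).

1859

Halving: 7436 → 3718 → 1859; 1859 is odd.
So 7436 = 2^2 · 1859.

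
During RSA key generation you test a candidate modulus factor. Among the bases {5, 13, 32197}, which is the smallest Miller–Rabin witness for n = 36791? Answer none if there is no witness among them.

n − 1 = 36790 = 2^1 · 18395, so s = 1 and d = 18395.
Base 5: x_0 = 5^18395 mod 36791 = 1. x_0 = 1, so 5 is not a witness.
Base 13: x_0 = 13^18395 mod 36791 = 1. x_0 = 1, so 13 is not a witness.
Base 32197: x_0 = 32197^18395 mod 36791 = 1. x_0 = 1, so 32197 is not a witness.
No listed base is a witness for 36791.

none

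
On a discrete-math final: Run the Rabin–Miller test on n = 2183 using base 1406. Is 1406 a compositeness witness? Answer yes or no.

n − 1 = 2182 = 2^1 · 1091, so s = 1 and d = 1091.
x_0 = 1406^1091 mod 2183 = 1850.
x_0 ∉ {1, 2182} and s = 1, so 1406 is a Miller–Rabin witness and 2183 is composite.

yes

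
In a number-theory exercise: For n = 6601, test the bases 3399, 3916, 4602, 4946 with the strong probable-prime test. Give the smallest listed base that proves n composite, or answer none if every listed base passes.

3916

n − 1 = 6600 = 2^3 · 825, so s = 3 and d = 825.
Base 3399: x_0 = 3399^825 mod 6601 = 1. x_0 = 1, so 3399 is not a witness.
Base 3916: x_0 = 3916^825 mod 6601 = 2715. x_0 is neither 1 nor 6600, so continue squaring. x_1 = 2715^2 mod 6601 = 4509. x_2 = 4509^2 mod 6601 = 1. x_2 = 1 but x_1 ≠ ±1, a nontrivial square root of 1 — 3916 is a witness and 6601 is composite.
Base 4602: x_0 = 4602^825 mod 6601 = 944. x_0 is neither 1 nor 6600, so continue squaring. x_1 = 944^2 mod 6601 = 1. x_1 = 1 but x_0 ≠ ±1, a nontrivial square root of 1 — 4602 is a witness and 6601 is composite.
Base 4946: x_0 = 4946^825 mod 6601 = 3704. x_0 is neither 1 nor 6600, so continue squaring. x_1 = 3704^2 mod 6601 = 2738. x_2 = 2738^2 mod 6601 = 4509. Reached i = s−1 = 2 without hitting −1: 4946 is a Miller–Rabin witness and 6601 is composite.
The smallest witness among the given bases is 3916.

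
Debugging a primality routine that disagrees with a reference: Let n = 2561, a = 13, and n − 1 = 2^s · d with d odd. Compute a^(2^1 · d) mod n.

n − 1 = 2560 = 2^9 · 5, so s = 9 and d = 5.
x_0 = 13^5 mod 2561 = 2509.
x_1 = 2509^2 mod 2561 = 143.

143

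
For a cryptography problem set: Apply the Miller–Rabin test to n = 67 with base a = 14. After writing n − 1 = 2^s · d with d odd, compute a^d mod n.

n − 1 = 66 = 2^1 · 33, so s = 1 and d = 33.
Repeated squaring mod 67: 14^1 ≡ 14, 14^2 ≡ 62, 14^4 ≡ 25, 14^8 ≡ 22, 14^16 ≡ 15, 14^32 ≡ 24.
33 = 32 + 1, so 14^33 ≡ 24·14 ≡ 1 (mod 67).

1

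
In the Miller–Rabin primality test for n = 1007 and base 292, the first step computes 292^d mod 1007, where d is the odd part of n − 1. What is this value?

904

n − 1 = 1006 = 2^1 · 503, so s = 1 and d = 503.
292^503 mod 1007 = 904.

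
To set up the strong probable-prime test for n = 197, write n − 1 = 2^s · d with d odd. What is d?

Halving: 196 → 98 → 49; 49 is odd.
So 196 = 2^2 · 49.

49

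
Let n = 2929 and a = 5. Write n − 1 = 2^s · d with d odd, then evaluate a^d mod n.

n − 1 = 2928 = 2^4 · 183, so s = 4 and d = 183.
5^183 mod 2929 = 1977.

1977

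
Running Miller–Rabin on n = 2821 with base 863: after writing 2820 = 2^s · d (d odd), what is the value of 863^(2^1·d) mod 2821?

n − 1 = 2820 = 2^2 · 705, so s = 2 and d = 705.
x_0 = 863^705 mod 2821 = 2696.
x_1 = 2696^2 mod 2821 = 1520.

1520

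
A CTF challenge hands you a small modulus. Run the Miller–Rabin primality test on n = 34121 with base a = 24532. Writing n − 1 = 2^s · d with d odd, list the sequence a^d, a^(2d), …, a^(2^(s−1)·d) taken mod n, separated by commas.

n − 1 = 34120 = 2^3 · 4265, so s = 3 and d = 4265.
x_0 = 24532^4265 mod 34121 = 8771.
x_1 = 8771^2 mod 34121 = 21707.
x_2 = 21707^2 mod 34121 = 16960.

8771, 21707, 16960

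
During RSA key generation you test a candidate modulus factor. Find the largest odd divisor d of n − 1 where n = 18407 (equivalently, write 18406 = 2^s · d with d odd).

9203

Halving: 18406 → 9203; 9203 is odd.
So 18406 = 2^1 · 9203.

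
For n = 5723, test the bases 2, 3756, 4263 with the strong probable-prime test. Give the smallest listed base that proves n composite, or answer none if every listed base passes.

n − 1 = 5722 = 2^1 · 2861, so s = 1 and d = 2861.
Base 2: x_0 = 2^2861 mod 5723 = 5206. x_0 ∉ {1, 5722} and s = 1, so 2 is a Miller–Rabin witness and 5723 is composite.
Base 3756: x_0 = 3756^2861 mod 5723 = 1249. x_0 ∉ {1, 5722} and s = 1, so 3756 is a Miller–Rabin witness and 5723 is composite.
Base 4263: x_0 = 4263^2861 mod 5723 = 559. x_0 ∉ {1, 5722} and s = 1, so 4263 is a Miller–Rabin witness and 5723 is composite.
The smallest witness among the given bases is 2.

2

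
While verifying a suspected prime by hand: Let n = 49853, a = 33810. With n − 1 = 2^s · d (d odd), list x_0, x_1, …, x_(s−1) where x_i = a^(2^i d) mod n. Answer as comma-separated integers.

6131, 49852

n − 1 = 49852 = 2^2 · 12463, so s = 2 and d = 12463.
x_0 = 33810^12463 mod 49853 = 6131.
x_1 = 6131^2 mod 49853 = 49852.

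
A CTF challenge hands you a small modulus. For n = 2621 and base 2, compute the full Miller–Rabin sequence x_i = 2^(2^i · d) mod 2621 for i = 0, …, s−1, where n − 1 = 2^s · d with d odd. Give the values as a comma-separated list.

472, 2620

n − 1 = 2620 = 2^2 · 655, so s = 2 and d = 655.
x_0 = 2^655 mod 2621 = 472.
x_1 = 472^2 mod 2621 = 2620.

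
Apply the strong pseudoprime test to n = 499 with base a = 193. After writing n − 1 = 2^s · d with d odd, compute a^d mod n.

n − 1 = 498 = 2^1 · 249, so s = 1 and d = 249.
Repeated squaring mod 499: 193^1 ≡ 193, 193^2 ≡ 323, 193^4 ≡ 38, 193^8 ≡ 446, 193^16 ≡ 314, 193^32 ≡ 293, 193^64 ≡ 21, 193^128 ≡ 441.
249 = 128 + 64 + 32 + 16 + 8 + 1, so 193^249 ≡ 441·21·293·314·446·193 ≡ 498 (mod 499).

498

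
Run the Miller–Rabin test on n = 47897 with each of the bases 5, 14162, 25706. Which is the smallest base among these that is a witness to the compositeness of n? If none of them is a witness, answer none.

n − 1 = 47896 = 2^3 · 5987, so s = 3 and d = 5987.
Base 5: x_0 = 5^5987 mod 47897 = 43702. x_0 is neither 1 nor 47896, so continue squaring. x_1 = 43702^2 mod 47897 = 19826. x_2 = 19826^2 mod 47897 = 27494. Reached i = s−1 = 2 without hitting −1: 5 is a Miller–Rabin witness and 47897 is composite.
Base 14162: x_0 = 14162^5987 mod 47897 = 22569. x_0 is neither 1 nor 47896, so continue squaring. x_1 = 22569^2 mod 47897 = 23063. x_2 = 23063^2 mod 47897 = 5784. Reached i = s−1 = 2 without hitting −1: 14162 is a Miller–Rabin witness and 47897 is composite.
Base 25706: x_0 = 25706^5987 mod 47897 = 10942. x_0 is neither 1 nor 47896, so continue squaring. x_1 = 10942^2 mod 47897 = 32761. x_2 = 32761^2 mod 47897 = 7145. Reached i = s−1 = 2 without hitting −1: 25706 is a Miller–Rabin witness and 47897 is composite.
The smallest witness among the given bases is 5.

5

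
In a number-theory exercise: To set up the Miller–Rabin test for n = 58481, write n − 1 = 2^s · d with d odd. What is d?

3655

Halving: 58480 → 29240 → 14620 → 7310 → 3655; 3655 is odd.
So 58480 = 2^4 · 3655.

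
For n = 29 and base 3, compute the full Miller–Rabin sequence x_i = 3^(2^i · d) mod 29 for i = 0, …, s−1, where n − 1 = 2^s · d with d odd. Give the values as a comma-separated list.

n − 1 = 28 = 2^2 · 7, so s = 2 and d = 7.
x_0 = 3^7 mod 29 = 12.
x_1 = 12^2 mod 29 = 28.

12, 28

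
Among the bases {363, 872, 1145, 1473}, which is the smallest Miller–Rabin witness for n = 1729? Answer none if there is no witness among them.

n − 1 = 1728 = 2^6 · 27, so s = 6 and d = 27.
Base 363: x_0 = 363^27 mod 1729 = 1728. x_0 = 1728 ≡ −1, so 363 is not a witness.
Base 872: x_0 = 872^27 mod 1729 = 1. x_0 = 1, so 872 is not a witness.
Base 1145: x_0 = 1145^27 mod 1729 = 1. x_0 = 1, so 1145 is not a witness.
Base 1473: x_0 = 1473^27 mod 1729 = 1728. x_0 = 1728 ≡ −1, so 1473 is not a witness.
No listed base is a witness for 1729.

none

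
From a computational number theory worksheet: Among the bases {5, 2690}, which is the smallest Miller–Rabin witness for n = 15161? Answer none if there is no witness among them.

n − 1 = 15160 = 2^3 · 1895, so s = 3 and d = 1895.
Base 5: x_0 = 5^1895 mod 15161 = 4482. x_0 is neither 1 nor 15160, so continue squaring. x_1 = 4482^2 mod 15161 = 15160. x_1 ≡ −1, so 5 is not a witness.
Base 2690: x_0 = 2690^1895 mod 15161 = 10679. x_0 is neither 1 nor 15160, so continue squaring. x_1 = 10679^2 mod 15161 = 15160. x_1 ≡ −1, so 2690 is not a witness.
No listed base is a witness for 15161.

none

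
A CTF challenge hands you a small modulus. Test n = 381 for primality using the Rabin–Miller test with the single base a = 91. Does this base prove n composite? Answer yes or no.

yes

n − 1 = 380 = 2^2 · 95, so s = 2 and d = 95.
By repeated squaring, 91^95 ≡ 133 (mod 381).
x_0 = 91^95 mod 381 = 133.
x_0 is neither 1 nor 380, so continue squaring.
x_1 = 133^2 mod 381 = 163.
Reached i = s−1 = 1 without hitting −1: 91 is a Miller–Rabin witness and 381 is composite.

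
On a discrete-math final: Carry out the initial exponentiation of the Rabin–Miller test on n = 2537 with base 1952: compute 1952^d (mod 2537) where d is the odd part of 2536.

203

n − 1 = 2536 = 2^3 · 317, so s = 3 and d = 317.
1952^317 mod 2537 = 203.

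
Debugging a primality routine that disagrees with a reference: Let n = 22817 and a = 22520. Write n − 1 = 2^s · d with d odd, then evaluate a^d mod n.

n − 1 = 22816 = 2^5 · 713, so s = 5 and d = 713.
22520^713 mod 22817 = 11815.

11815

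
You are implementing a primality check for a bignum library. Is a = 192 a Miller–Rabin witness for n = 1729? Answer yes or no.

n − 1 = 1728 = 2^6 · 27, so s = 6 and d = 27.
Repeated squaring mod 1729: 192^1 ≡ 192, 192^2 ≡ 555, 192^4 ≡ 263, 192^8 ≡ 9, 192^16 ≡ 81.
27 = 16 + 8 + 2 + 1, so 192^27 ≡ 81·9·555·192 ≡ 1728 (mod 1729).
x_0 = 192^27 mod 1729 = 1728.
x_0 = 1728 ≡ −1, so 192 is not a witness.

no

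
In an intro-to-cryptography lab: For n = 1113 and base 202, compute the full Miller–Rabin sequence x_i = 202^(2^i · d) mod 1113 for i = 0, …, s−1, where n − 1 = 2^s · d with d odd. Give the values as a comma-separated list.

979, 148, 757

n − 1 = 1112 = 2^3 · 139, so s = 3 and d = 139.
x_0 = 202^139 mod 1113 = 979.
x_1 = 979^2 mod 1113 = 148.
x_2 = 148^2 mod 1113 = 757.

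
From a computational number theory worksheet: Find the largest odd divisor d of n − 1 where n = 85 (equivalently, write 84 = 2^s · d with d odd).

21

Halving: 84 → 42 → 21; 21 is odd.
So 84 = 2^2 · 21.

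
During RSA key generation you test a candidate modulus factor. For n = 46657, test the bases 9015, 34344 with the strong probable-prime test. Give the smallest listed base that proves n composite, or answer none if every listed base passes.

none

n − 1 = 46656 = 2^6 · 729, so s = 6 and d = 729.
Base 9015: x_0 = 9015^729 mod 46657 = 36106. x_0 is neither 1 nor 46656, so continue squaring. x_1 = 36106^2 mod 46657 = 46656. x_1 ≡ −1, so 9015 is not a witness.
Base 34344: x_0 = 34344^729 mod 46657 = 10551. x_0 is neither 1 nor 46656, so continue squaring. x_1 = 10551^2 mod 46657 = 46656. x_1 ≡ −1, so 34344 is not a witness.
No listed base is a witness for 46657.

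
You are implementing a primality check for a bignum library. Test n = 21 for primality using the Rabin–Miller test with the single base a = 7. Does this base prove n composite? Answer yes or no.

n − 1 = 20 = 2^2 · 5, so s = 2 and d = 5.
Repeated squaring mod 21: 7^1 ≡ 7, 7^2 ≡ 7, 7^4 ≡ 7.
5 = 4 + 1, so 7^5 ≡ 7·7 ≡ 7 (mod 21).
x_0 = 7^5 mod 21 = 7.
x_0 is neither 1 nor 20, so continue squaring.
x_1 = 7^2 mod 21 = 7.
Reached i = s−1 = 1 without hitting −1: 7 is a Miller–Rabin witness and 21 is composite.

yes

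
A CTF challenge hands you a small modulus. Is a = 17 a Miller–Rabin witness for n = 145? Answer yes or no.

no

n − 1 = 144 = 2^4 · 9, so s = 4 and d = 9.
By repeated squaring, 17^9 ≡ 17 (mod 145).
x_0 = 17^9 mod 145 = 17.
x_0 is neither 1 nor 144, so continue squaring.
x_1 = 17^2 mod 145 = 144.
x_1 ≡ −1, so 17 is not a witness.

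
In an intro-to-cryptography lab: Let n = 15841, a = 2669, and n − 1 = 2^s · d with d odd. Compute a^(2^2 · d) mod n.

1

n − 1 = 15840 = 2^5 · 495, so s = 5 and d = 495.
x_0 = 2669^495 mod 15841 = 2262.
x_1 = 2262^2 mod 15841 = 1.
x_2 = 1^2 mod 15841 = 1.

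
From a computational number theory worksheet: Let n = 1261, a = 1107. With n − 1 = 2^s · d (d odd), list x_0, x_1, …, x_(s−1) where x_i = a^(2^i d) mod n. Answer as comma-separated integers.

n − 1 = 1260 = 2^2 · 315, so s = 2 and d = 315.
x_0 = 1107^315 mod 1261 = 1022.
x_1 = 1022^2 mod 1261 = 376.

1022, 376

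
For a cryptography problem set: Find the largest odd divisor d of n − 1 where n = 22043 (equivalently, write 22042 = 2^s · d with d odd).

Halving: 22042 → 11021; 11021 is odd.
So 22042 = 2^1 · 11021.

11021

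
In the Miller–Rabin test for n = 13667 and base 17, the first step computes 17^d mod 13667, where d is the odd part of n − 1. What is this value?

3626

n − 1 = 13666 = 2^1 · 6833, so s = 1 and d = 6833.
Repeated squaring mod 13667: 17^1 ≡ 17, 17^2 ≡ 289, 17^4 ≡ 1519, 17^8 ≡ 11305, 17^16 ≡ 2908, 17^32 ≡ 10258, 17^64 ≡ 4331, 17^128 ≡ 6437, 17^256 ≡ 10292, 17^512 ≡ 6014, 17^1024 ≡ 5314, 17^2048 ≡ 2574, 17^4096 ≡ 10648.
6833 = 4096 + 2048 + 512 + 128 + 32 + 16 + 1, so 17^6833 ≡ 10648·2574·6014·6437·10258·2908·17 ≡ 3626 (mod 13667).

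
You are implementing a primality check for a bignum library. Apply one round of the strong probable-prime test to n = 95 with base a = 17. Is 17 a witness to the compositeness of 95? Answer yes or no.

n − 1 = 94 = 2^1 · 47, so s = 1 and d = 47.
x_0 = 17^47 mod 95 = 23.
x_0 ∉ {1, 94} and s = 1, so 17 is a Miller–Rabin witness and 95 is composite.

yes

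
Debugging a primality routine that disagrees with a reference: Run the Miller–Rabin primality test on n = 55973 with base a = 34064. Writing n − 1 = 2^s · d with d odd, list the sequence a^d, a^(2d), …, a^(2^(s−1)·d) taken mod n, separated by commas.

41862, 24360

n − 1 = 55972 = 2^2 · 13993, so s = 2 and d = 13993.
x_0 = 34064^13993 mod 55973 = 41862.
x_1 = 41862^2 mod 55973 = 24360.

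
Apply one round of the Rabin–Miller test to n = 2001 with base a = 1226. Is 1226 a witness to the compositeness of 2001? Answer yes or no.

yes

n − 1 = 2000 = 2^4 · 125, so s = 4 and d = 125.
x_0 = 1226^125 mod 2001 = 221.
x_0 is neither 1 nor 2000, so continue squaring.
x_1 = 221^2 mod 2001 = 817.
x_2 = 817^2 mod 2001 = 1156.
x_3 = 1156^2 mod 2001 = 1669.
Reached i = s−1 = 3 without hitting −1: 1226 is a Miller–Rabin witness and 2001 is composite.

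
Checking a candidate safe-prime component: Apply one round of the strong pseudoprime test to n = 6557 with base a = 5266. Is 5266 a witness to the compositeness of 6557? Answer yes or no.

yes

n − 1 = 6556 = 2^2 · 1639, so s = 2 and d = 1639.
x_0 = 5266^1639 mod 6557 = 5819.
x_0 is neither 1 nor 6556, so continue squaring.
x_1 = 5819^2 mod 6557 = 413.
Reached i = s−1 = 1 without hitting −1: 5266 is a Miller–Rabin witness and 6557 is composite.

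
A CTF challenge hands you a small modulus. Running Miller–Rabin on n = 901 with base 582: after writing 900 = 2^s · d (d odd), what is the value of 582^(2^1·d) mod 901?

849

n − 1 = 900 = 2^2 · 225, so s = 2 and d = 225.
x_0 = 582^225 mod 901 = 582.
x_1 = 582^2 mod 901 = 849.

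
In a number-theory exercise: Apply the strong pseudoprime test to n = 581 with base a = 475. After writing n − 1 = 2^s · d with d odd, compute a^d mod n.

n − 1 = 580 = 2^2 · 145, so s = 2 and d = 145.
475^145 mod 581 = 76.

76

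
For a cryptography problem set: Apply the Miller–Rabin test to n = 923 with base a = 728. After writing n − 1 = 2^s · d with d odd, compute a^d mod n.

n − 1 = 922 = 2^1 · 461, so s = 1 and d = 461.
Repeated squaring mod 923: 728^1 ≡ 728, 728^2 ≡ 182, 728^4 ≡ 819, 728^8 ≡ 663, 728^16 ≡ 221, 728^32 ≡ 845, 728^64 ≡ 546, 728^128 ≡ 910, 728^256 ≡ 169.
461 = 256 + 128 + 64 + 8 + 4 + 1, so 728^461 ≡ 169·910·546·663·819·728 ≡ 455 (mod 923).

455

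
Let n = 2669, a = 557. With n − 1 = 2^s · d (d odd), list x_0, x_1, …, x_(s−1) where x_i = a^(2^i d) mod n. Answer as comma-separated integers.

2537, 1410

n − 1 = 2668 = 2^2 · 667, so s = 2 and d = 667.
x_0 = 557^667 mod 2669 = 2537.
x_1 = 2537^2 mod 2669 = 1410.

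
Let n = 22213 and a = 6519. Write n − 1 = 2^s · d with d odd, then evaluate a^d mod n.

n − 1 = 22212 = 2^2 · 5553, so s = 2 and d = 5553.
6519^5553 mod 22213 = 3084.

3084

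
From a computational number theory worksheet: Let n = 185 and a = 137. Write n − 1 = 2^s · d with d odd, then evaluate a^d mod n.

n − 1 = 184 = 2^3 · 23, so s = 3 and d = 23.
137^23 mod 185 = 158.

158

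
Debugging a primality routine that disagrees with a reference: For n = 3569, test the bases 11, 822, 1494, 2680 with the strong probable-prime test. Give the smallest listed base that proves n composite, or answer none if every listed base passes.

11

n − 1 = 3568 = 2^4 · 223, so s = 4 and d = 223.
Base 11: x_0 = 11^223 mod 3569 = 563. x_0 is neither 1 nor 3568, so continue squaring. x_1 = 563^2 mod 3569 = 2897. x_2 = 2897^2 mod 3569 = 1890. x_3 = 1890^2 mod 3569 = 3100. Reached i = s−1 = 3 without hitting −1: 11 is a Miller–Rabin witness and 3569 is composite.
Base 822: x_0 = 822^223 mod 3569 = 2183. x_0 is neither 1 nor 3568, so continue squaring. x_1 = 2183^2 mod 3569 = 874. x_2 = 874^2 mod 3569 = 110. x_3 = 110^2 mod 3569 = 1393. Reached i = s−1 = 3 without hitting −1: 822 is a Miller–Rabin witness and 3569 is composite.
Base 1494: x_0 = 1494^223 mod 3569 = 2490. x_0 is neither 1 nor 3568, so continue squaring. x_1 = 2490^2 mod 3569 = 747. x_2 = 747^2 mod 3569 = 1245. x_3 = 1245^2 mod 3569 = 1079. Reached i = s−1 = 3 without hitting −1: 1494 is a Miller–Rabin witness and 3569 is composite.
Base 2680: x_0 = 2680^223 mod 3569 = 799. x_0 is neither 1 nor 3568, so continue squaring. x_1 = 799^2 mod 3569 = 3119. x_2 = 3119^2 mod 3569 = 2636. x_3 = 2636^2 mod 3569 = 3222. Reached i = s−1 = 3 without hitting −1: 2680 is a Miller–Rabin witness and 3569 is composite.
The smallest witness among the given bases is 11.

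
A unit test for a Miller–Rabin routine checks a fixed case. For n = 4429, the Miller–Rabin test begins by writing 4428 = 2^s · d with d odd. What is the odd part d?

Halving: 4428 → 2214 → 1107; 1107 is odd.
So 4428 = 2^2 · 1107.

1107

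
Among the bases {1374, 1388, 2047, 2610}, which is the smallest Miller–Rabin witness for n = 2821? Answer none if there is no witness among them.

n − 1 = 2820 = 2^2 · 705, so s = 2 and d = 705.
Base 1374: x_0 = 1374^705 mod 2821 = 1. x_0 = 1, so 1374 is not a witness.
Base 1388: x_0 = 1388^705 mod 2821 = 1611. x_0 is neither 1 nor 2820, so continue squaring. x_1 = 1611^2 mod 2821 = 1. x_1 = 1 but x_0 ≠ ±1, a nontrivial square root of 1 — 1388 is a witness and 2821 is composite.
Base 2047: x_0 = 2047^705 mod 2821 = 993. x_0 is neither 1 nor 2820, so continue squaring. x_1 = 993^2 mod 2821 = 1520. Reached i = s−1 = 1 without hitting −1: 2047 is a Miller–Rabin witness and 2821 is composite.
Base 2610: x_0 = 2610^705 mod 2821 = 2820. x_0 = 2820 ≡ −1, so 2610 is not a witness.
The smallest witness among the given bases is 1388.

1388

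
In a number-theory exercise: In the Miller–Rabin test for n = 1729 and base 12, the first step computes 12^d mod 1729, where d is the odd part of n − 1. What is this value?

n − 1 = 1728 = 2^6 · 27, so s = 6 and d = 27.
Repeated squaring mod 1729: 12^1 ≡ 12, 12^2 ≡ 144, 12^4 ≡ 1717, 12^8 ≡ 144, 12^16 ≡ 1717.
27 = 16 + 8 + 2 + 1, so 12^27 ≡ 1717·144·144·12 ≡ 1728 (mod 1729).

1728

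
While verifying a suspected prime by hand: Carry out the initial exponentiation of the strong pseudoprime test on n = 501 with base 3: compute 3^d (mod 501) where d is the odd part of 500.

n − 1 = 500 = 2^2 · 125, so s = 2 and d = 125.
Repeated squaring mod 501: 3^1 ≡ 3, 3^2 ≡ 9, 3^4 ≡ 81, 3^8 ≡ 48, 3^16 ≡ 300, 3^32 ≡ 321, 3^64 ≡ 336.
125 = 64 + 32 + 16 + 8 + 4 + 1, so 3^125 ≡ 336·321·300·48·81·3 ≡ 396 (mod 501).

396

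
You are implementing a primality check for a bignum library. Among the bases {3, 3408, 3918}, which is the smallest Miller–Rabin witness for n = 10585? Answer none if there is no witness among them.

n − 1 = 10584 = 2^3 · 1323, so s = 3 and d = 1323.
Base 3: x_0 = 3^1323 mod 10585 = 8422. x_0 is neither 1 nor 10584, so continue squaring. x_1 = 8422^2 mod 10585 = 10584. x_1 ≡ −1, so 3 is not a witness.
Base 3408: x_0 = 3408^1323 mod 10585 = 6397. x_0 is neither 1 nor 10584, so continue squaring. x_1 = 6397^2 mod 10585 = 10584. x_1 ≡ −1, so 3408 is not a witness.
Base 3918: x_0 = 3918^1323 mod 10585 = 5667. x_0 is neither 1 nor 10584, so continue squaring. x_1 = 5667^2 mod 10585 = 10584. x_1 ≡ −1, so 3918 is not a witness.
No listed base is a witness for 10585.

none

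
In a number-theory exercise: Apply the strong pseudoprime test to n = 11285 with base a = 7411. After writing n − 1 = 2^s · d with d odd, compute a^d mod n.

n − 1 = 11284 = 2^2 · 2821, so s = 2 and d = 2821.
Repeated squaring mod 11285: 7411^1 ≡ 7411, 7411^2 ≡ 10111, 7411^4 ≡ 1506, 7411^8 ≡ 11036, 7411^16 ≡ 5576, 7411^32 ≡ 1601, 7411^64 ≡ 1506, 7411^128 ≡ 11036, 7411^256 ≡ 5576, 7411^512 ≡ 1601, 7411^1024 ≡ 1506, 7411^2048 ≡ 11036.
2821 = 2048 + 512 + 256 + 4 + 1, so 7411^2821 ≡ 11036·1601·5576·1506·7411 ≡ 7411 (mod 11285).

7411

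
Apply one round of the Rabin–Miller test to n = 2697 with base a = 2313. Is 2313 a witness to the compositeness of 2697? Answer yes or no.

yes

n − 1 = 2696 = 2^3 · 337, so s = 3 and d = 337.
Repeated squaring mod 2697: 2313^1 ≡ 2313, 2313^2 ≡ 1818, 2313^4 ≡ 1299, 2313^8 ≡ 1776, 2313^16 ≡ 1383, 2313^32 ≡ 516, 2313^64 ≡ 1950, 2313^128 ≡ 2427, 2313^256 ≡ 81.
337 = 256 + 64 + 16 + 1, so 2313^337 ≡ 81·1950·1383·2313 ≡ 2487 (mod 2697).
x_0 = 2313^337 mod 2697 = 2487.
x_0 is neither 1 nor 2696, so continue squaring.
x_1 = 2487^2 mod 2697 = 948.
x_2 = 948^2 mod 2697 = 603.
Reached i = s−1 = 2 without hitting −1: 2313 is a Miller–Rabin witness and 2697 is composite.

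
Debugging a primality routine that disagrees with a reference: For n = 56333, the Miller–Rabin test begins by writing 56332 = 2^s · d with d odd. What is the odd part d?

Halving: 56332 → 28166 → 14083; 14083 is odd.
So 56332 = 2^2 · 14083.

14083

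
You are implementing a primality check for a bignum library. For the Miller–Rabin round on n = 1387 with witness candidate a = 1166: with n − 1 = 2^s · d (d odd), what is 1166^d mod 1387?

n − 1 = 1386 = 2^1 · 693, so s = 1 and d = 693.
1166^693 mod 1387 = 875.

875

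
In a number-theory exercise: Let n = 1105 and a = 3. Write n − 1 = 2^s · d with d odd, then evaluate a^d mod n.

n − 1 = 1104 = 2^4 · 69, so s = 4 and d = 69.
3^69 mod 1105 = 1093.

1093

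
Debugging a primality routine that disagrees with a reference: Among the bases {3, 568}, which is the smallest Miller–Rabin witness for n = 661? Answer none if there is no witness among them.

none

n − 1 = 660 = 2^2 · 165, so s = 2 and d = 165.
Base 3: x_0 = 3^165 mod 661 = 660. x_0 = 660 ≡ −1, so 3 is not a witness.
Base 568: x_0 = 568^165 mod 661 = 660. x_0 = 660 ≡ −1, so 568 is not a witness.
No listed base is a witness for 661.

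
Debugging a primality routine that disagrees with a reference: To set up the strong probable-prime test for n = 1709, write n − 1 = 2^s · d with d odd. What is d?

Halving: 1708 → 854 → 427; 427 is odd.
So 1708 = 2^2 · 427.

427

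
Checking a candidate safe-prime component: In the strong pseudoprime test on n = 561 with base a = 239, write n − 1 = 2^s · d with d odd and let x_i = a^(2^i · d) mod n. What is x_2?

1

n − 1 = 560 = 2^4 · 35, so s = 4 and d = 35.
Repeated squaring mod 561: 239^1 ≡ 239, 239^2 ≡ 460, 239^4 ≡ 103, 239^8 ≡ 511, 239^16 ≡ 256, 239^32 ≡ 460.
35 = 32 + 2 + 1, so 239^35 ≡ 460·460·239 ≡ 494 (mod 561).
x_0 = 494.
x_1 = 494^2 mod 561 = 1.
x_2 = 1^2 mod 561 = 1.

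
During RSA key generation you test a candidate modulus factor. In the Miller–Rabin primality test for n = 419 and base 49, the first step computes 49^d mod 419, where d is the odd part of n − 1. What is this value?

1

n − 1 = 418 = 2^1 · 209, so s = 1 and d = 209.
Repeated squaring mod 419: 49^1 ≡ 49, 49^2 ≡ 306, 49^4 ≡ 199, 49^8 ≡ 215, 49^16 ≡ 135, 49^32 ≡ 208, 49^64 ≡ 107, 49^128 ≡ 136.
209 = 128 + 64 + 16 + 1, so 49^209 ≡ 136·107·135·49 ≡ 1 (mod 419).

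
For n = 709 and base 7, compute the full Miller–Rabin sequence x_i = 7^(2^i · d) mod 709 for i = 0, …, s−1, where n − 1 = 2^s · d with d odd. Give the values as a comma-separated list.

1, 1

n − 1 = 708 = 2^2 · 177, so s = 2 and d = 177.
x_0 = 7^177 mod 709 = 1.
x_1 = 1^2 mod 709 = 1.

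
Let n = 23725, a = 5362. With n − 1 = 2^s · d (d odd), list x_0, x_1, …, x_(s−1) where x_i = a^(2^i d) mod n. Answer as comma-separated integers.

17688, 3769

n − 1 = 23724 = 2^2 · 5931, so s = 2 and d = 5931.
x_0 = 5362^5931 mod 23725 = 17688.
x_1 = 17688^2 mod 23725 = 3769.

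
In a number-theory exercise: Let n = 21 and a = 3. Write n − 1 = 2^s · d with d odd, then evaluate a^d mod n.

n − 1 = 20 = 2^2 · 5, so s = 2 and d = 5.
Repeated squaring mod 21: 3^1 ≡ 3, 3^2 ≡ 9, 3^4 ≡ 18.
5 = 4 + 1, so 3^5 ≡ 18·3 ≡ 12 (mod 21).

12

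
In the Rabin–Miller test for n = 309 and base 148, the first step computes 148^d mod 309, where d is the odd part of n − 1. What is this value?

283

n − 1 = 308 = 2^2 · 77, so s = 2 and d = 77.
Repeated squaring mod 309: 148^1 ≡ 148, 148^2 ≡ 274, 148^4 ≡ 298, 148^8 ≡ 121, 148^16 ≡ 118, 148^32 ≡ 19, 148^64 ≡ 52.
77 = 64 + 8 + 4 + 1, so 148^77 ≡ 52·121·298·148 ≡ 283 (mod 309).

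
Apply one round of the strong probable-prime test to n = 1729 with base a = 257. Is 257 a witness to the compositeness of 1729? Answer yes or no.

n − 1 = 1728 = 2^6 · 27, so s = 6 and d = 27.
Repeated squaring mod 1729: 257^1 ≡ 257, 257^2 ≡ 347, 257^4 ≡ 1108, 257^8 ≡ 74, 257^16 ≡ 289.
27 = 16 + 8 + 2 + 1, so 257^27 ≡ 289·74·347·257 ≡ 1728 (mod 1729).
x_0 = 257^27 mod 1729 = 1728.
x_0 = 1728 ≡ −1, so 257 is not a witness.

no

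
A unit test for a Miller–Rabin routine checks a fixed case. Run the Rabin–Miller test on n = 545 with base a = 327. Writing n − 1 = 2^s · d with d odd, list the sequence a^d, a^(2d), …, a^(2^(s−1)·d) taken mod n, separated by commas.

n − 1 = 544 = 2^5 · 17, so s = 5 and d = 17.
x_0 = 327^17 mod 545 = 327.
x_1 = 327^2 mod 545 = 109.
x_2 = 109^2 mod 545 = 436.
x_3 = 436^2 mod 545 = 436.
x_4 = 436^2 mod 545 = 436.

327, 109, 436, 436, 436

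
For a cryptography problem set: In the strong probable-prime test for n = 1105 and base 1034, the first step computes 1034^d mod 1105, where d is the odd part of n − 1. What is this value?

879

n − 1 = 1104 = 2^4 · 69, so s = 4 and d = 69.
Repeated squaring mod 1105: 1034^1 ≡ 1034, 1034^2 ≡ 621, 1034^4 ≡ 1101, 1034^8 ≡ 16, 1034^16 ≡ 256, 1034^32 ≡ 341, 1034^64 ≡ 256.
69 = 64 + 4 + 1, so 1034^69 ≡ 256·1101·1034 ≡ 879 (mod 1105).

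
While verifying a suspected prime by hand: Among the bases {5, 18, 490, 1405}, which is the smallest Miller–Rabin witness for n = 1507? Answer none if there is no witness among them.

n − 1 = 1506 = 2^1 · 753, so s = 1 and d = 753.
Base 5: x_0 = 5^753 mod 1507 = 26. x_0 ∉ {1, 1506} and s = 1, so 5 is a Miller–Rabin witness and 1507 is composite.
Base 18: x_0 = 18^753 mod 1507 = 475. x_0 ∉ {1, 1506} and s = 1, so 18 is a Miller–Rabin witness and 1507 is composite.
Base 490: x_0 = 490^753 mod 1507 = 865. x_0 ∉ {1, 1506} and s = 1, so 490 is a Miller–Rabin witness and 1507 is composite.
Base 1405: x_0 = 1405^753 mod 1507 = 226. x_0 ∉ {1, 1506} and s = 1, so 1405 is a Miller–Rabin witness and 1507 is composite.
The smallest witness among the given bases is 5.

5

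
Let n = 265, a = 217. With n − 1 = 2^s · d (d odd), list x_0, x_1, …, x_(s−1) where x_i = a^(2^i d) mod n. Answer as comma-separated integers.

n − 1 = 264 = 2^3 · 33, so s = 3 and d = 33.
x_0 = 217^33 mod 265 = 262.
x_1 = 262^2 mod 265 = 9.
x_2 = 9^2 mod 265 = 81.

262, 9, 81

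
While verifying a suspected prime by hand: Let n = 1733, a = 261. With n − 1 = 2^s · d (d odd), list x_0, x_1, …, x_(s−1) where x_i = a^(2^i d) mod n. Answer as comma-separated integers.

n − 1 = 1732 = 2^2 · 433, so s = 2 and d = 433.
x_0 = 261^433 mod 1733 = 1.
x_1 = 1^2 mod 1733 = 1.

1, 1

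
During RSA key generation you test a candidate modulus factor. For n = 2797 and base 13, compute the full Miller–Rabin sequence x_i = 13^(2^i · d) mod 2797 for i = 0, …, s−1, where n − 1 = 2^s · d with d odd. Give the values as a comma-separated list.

n − 1 = 2796 = 2^2 · 699, so s = 2 and d = 699.
x_0 = 13^699 mod 2797 = 2194.
x_1 = 2194^2 mod 2797 = 2796.

2194, 2796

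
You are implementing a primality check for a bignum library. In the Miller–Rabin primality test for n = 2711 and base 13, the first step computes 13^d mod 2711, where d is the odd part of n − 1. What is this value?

n − 1 = 2710 = 2^1 · 1355, so s = 1 and d = 1355.
By repeated squaring, 13^1355 ≡ 2710 (mod 2711).

2710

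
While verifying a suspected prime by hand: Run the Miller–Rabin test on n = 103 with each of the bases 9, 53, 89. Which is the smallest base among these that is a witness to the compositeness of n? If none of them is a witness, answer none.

none

n − 1 = 102 = 2^1 · 51, so s = 1 and d = 51.
Base 9: x_0 = 9^51 mod 103 = 1. x_0 = 1, so 9 is not a witness.
Base 53: x_0 = 53^51 mod 103 = 102. x_0 = 102 ≡ −1, so 53 is not a witness.
Base 89: x_0 = 89^51 mod 103 = 102. x_0 = 102 ≡ −1, so 89 is not a witness.
No listed base is a witness for 103.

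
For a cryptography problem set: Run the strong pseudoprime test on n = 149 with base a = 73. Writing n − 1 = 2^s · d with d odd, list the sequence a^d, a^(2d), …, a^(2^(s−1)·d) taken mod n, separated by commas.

n − 1 = 148 = 2^2 · 37, so s = 2 and d = 37.
x_0 = 73^37 mod 149 = 1.
x_1 = 1^2 mod 149 = 1.

1, 1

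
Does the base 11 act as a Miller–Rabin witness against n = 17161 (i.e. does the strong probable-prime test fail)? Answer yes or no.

n − 1 = 17160 = 2^3 · 2145, so s = 3 and d = 2145.
Repeated squaring mod 17161: 11^1 ≡ 11, 11^2 ≡ 121, 11^4 ≡ 14641, 11^8 ≡ 830, 11^16 ≡ 2460, 11^32 ≡ 10928, 11^64 ≡ 14946, 11^128 ≡ 15340, 11^256 ≡ 3968, 11^512 ≡ 8387, 11^1024 ≡ 15991, 11^2048 ≡ 13181.
2145 = 2048 + 64 + 32 + 1, so 11^2145 ≡ 13181·14946·10928·11 ≡ 2490 (mod 17161).
x_0 = 11^2145 mod 17161 = 2490.
x_0 is neither 1 nor 17160, so continue squaring.
x_1 = 2490^2 mod 17161 = 4979.
x_2 = 4979^2 mod 17161 = 9957.
Reached i = s−1 = 2 without hitting −1: 11 is a Miller–Rabin witness and 17161 is composite.

yes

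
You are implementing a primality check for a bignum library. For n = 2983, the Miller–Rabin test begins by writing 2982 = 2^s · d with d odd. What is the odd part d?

1491

Halving: 2982 → 1491; 1491 is odd.
So 2982 = 2^1 · 1491.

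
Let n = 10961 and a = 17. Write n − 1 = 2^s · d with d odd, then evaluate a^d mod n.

n − 1 = 10960 = 2^4 · 685, so s = 4 and d = 685.
Repeated squaring mod 10961: 17^1 ≡ 17, 17^2 ≡ 289, 17^4 ≡ 6794, 17^8 ≡ 1665, 17^16 ≡ 10053, 17^32 ≡ 2389, 17^64 ≡ 7601, 17^128 ≡ 10731, 17^256 ≡ 9056, 17^512 ≡ 934.
685 = 512 + 128 + 32 + 8 + 4 + 1, so 17^685 ≡ 934·10731·2389·1665·6794·17 ≡ 4386 (mod 10961).

4386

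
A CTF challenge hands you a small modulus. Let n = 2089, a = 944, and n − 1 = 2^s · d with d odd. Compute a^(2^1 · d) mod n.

789

n − 1 = 2088 = 2^3 · 261, so s = 3 and d = 261.
x_0 = 944^261 mod 2089 = 2005.
x_1 = 2005^2 mod 2089 = 789.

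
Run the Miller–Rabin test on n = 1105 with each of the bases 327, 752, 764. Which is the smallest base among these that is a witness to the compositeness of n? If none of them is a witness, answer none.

none

n − 1 = 1104 = 2^4 · 69, so s = 4 and d = 69.
Base 327: x_0 = 327^69 mod 1105 = 837. x_0 is neither 1 nor 1104, so continue squaring. x_1 = 837^2 mod 1105 = 1104. x_1 ≡ −1, so 327 is not a witness.
Base 752: x_0 = 752^69 mod 1105 = 242. x_0 is neither 1 nor 1104, so continue squaring. x_1 = 242^2 mod 1105 = 1104. x_1 ≡ −1, so 752 is not a witness.
Base 764: x_0 = 764^69 mod 1105 = 1104. x_0 = 1104 ≡ −1, so 764 is not a witness.
No listed base is a witness for 1105.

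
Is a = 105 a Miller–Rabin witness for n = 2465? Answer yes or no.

yes

n − 1 = 2464 = 2^5 · 77, so s = 5 and d = 77.
x_0 = 105^77 mod 2465 = 505.
x_0 is neither 1 nor 2464, so continue squaring.
x_1 = 505^2 mod 2465 = 1130.
x_2 = 1130^2 mod 2465 = 30.
x_3 = 30^2 mod 2465 = 900.
x_4 = 900^2 mod 2465 = 1480.
Reached i = s−1 = 4 without hitting −1: 105 is a Miller–Rabin witness and 2465 is composite.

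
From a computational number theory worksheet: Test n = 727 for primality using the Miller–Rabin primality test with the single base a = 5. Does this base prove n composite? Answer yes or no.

n − 1 = 726 = 2^1 · 363, so s = 1 and d = 363.
Repeated squaring mod 727: 5^1 ≡ 5, 5^2 ≡ 25, 5^4 ≡ 625, 5^8 ≡ 226, 5^16 ≡ 186, 5^32 ≡ 427, 5^64 ≡ 579, 5^128 ≡ 94, 5^256 ≡ 112.
363 = 256 + 64 + 32 + 8 + 2 + 1, so 5^363 ≡ 112·579·427·226·25·5 ≡ 726 (mod 727).
x_0 = 5^363 mod 727 = 726.
x_0 = 726 ≡ −1, so 5 is not a witness.

no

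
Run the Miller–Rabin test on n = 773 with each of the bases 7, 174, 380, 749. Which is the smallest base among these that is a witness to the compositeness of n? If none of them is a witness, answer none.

n − 1 = 772 = 2^2 · 193, so s = 2 and d = 193.
Base 7: x_0 = 7^193 mod 773 = 317. x_0 is neither 1 nor 772, so continue squaring. x_1 = 317^2 mod 773 = 772. x_1 ≡ −1, so 7 is not a witness.
Base 174: x_0 = 174^193 mod 773 = 456. x_0 is neither 1 nor 772, so continue squaring. x_1 = 456^2 mod 773 = 772. x_1 ≡ −1, so 174 is not a witness.
Base 380: x_0 = 380^193 mod 773 = 1. x_0 = 1, so 380 is not a witness.
Base 749: x_0 = 749^193 mod 773 = 772. x_0 = 772 ≡ −1, so 749 is not a witness.
No listed base is a witness for 773.

none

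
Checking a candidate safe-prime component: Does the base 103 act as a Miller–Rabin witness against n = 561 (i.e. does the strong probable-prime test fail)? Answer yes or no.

n − 1 = 560 = 2^4 · 35, so s = 4 and d = 35.
By repeated squaring, 103^35 ≡ 1 (mod 561).
x_0 = 103^35 mod 561 = 1.
x_0 = 1, so 103 is not a witness.

no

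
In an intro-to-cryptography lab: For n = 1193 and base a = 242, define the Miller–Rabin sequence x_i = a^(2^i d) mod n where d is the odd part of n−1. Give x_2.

n − 1 = 1192 = 2^3 · 149, so s = 3 and d = 149.
By repeated squaring, 242^149 ≡ 1192 (mod 1193).
x_0 = 1192.
x_1 = 1192^2 mod 1193 = 1.
x_2 = 1^2 mod 1193 = 1.

1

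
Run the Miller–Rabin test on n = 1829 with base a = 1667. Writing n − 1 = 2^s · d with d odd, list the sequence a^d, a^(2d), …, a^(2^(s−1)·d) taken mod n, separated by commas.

1398, 1032

n − 1 = 1828 = 2^2 · 457, so s = 2 and d = 457.
x_0 = 1667^457 mod 1829 = 1398.
x_1 = 1398^2 mod 1829 = 1032.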